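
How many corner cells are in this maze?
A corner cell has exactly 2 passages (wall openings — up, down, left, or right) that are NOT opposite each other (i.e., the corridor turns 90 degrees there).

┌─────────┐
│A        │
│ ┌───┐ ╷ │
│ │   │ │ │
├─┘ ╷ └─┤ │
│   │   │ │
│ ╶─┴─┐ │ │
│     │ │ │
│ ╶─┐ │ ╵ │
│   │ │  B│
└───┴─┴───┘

Counting corner cells (2 non-opposite passages):
Total corners: 12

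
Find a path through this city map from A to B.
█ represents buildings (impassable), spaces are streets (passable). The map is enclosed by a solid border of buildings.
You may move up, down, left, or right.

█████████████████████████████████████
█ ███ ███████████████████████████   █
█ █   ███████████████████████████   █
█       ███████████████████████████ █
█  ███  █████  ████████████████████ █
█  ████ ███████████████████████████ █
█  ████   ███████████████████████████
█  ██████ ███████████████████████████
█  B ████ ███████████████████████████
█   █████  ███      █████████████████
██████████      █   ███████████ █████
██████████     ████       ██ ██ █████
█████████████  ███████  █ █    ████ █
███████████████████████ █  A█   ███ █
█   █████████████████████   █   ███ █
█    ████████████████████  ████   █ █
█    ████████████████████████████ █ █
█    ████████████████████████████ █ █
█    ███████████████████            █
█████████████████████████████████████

Finding the shortest path from A to B:
Movement: cardinal only
Path length: 43 steps
Directions: left → left → up → up → left → left → left → left → left → left → up → up → left → left → left → left → down → left → left → left → left → left → up → left → up → up → up → left → left → up → up → up → left → left → left → left → left → down → down → down → down → down → right

Solution:

█████████████████████████████████████
█ ███ ███████████████████████████   █
█ █   ███████████████████████████   █
█ ↓←←←←↰███████████████████████████ █
█ ↓███ ↑█████  ████████████████████ █
█ ↓████↑███████████████████████████ █
█ ↓████↑←↰███████████████████████████
█ ↓██████↑███████████████████████████
█ ↳B ████↑███████████████████████████
█   █████↑↰███ ↓←←←↰█████████████████
██████████↑←←←←↲█  ↑███████████ █████
██████████     ████↑←←←←←↰██ ██ █████
█████████████  ███████  █↑█    ████ █
███████████████████████ █↑←A█   ███ █
█   █████████████████████   █   ███ █
█    ████████████████████  ████   █ █
█    ████████████████████████████ █ █
█    ████████████████████████████ █ █
█    ███████████████████            █
█████████████████████████████████████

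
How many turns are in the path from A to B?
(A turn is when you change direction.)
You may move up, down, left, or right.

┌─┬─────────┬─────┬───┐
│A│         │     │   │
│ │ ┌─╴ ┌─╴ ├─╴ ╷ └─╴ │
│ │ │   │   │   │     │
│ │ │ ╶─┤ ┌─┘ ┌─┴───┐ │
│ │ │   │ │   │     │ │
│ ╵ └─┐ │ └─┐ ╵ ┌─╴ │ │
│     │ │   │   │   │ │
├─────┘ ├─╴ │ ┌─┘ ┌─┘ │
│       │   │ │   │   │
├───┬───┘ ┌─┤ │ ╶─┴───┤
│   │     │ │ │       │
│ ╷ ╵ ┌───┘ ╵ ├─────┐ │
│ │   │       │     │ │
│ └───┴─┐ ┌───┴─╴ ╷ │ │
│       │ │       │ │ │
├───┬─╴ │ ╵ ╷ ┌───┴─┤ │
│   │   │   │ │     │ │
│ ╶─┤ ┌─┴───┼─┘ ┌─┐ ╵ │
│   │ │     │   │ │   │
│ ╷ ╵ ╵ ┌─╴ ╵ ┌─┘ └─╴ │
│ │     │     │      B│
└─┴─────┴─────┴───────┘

Directions: down, down, down, right, up, up, up, right, right, right, right, down, left, down, down, right, down, left, down, left, left, down, left, up, left, down, down, right, right, right, down, left, down, down, right, up, right, right, down, right, up, right, up, right, right, down, right, down
Number of turns: 32

Solution:

┌─┬─────────┬─────┬───┐
│A│↱ → → → ↓│     │   │
│ │ ┌─╴ ┌─╴ ├─╴ ╷ └─╴ │
│↓│↑│   │↓ ↲│   │     │
│ │ │ ╶─┤ ┌─┘ ┌─┴───┐ │
│↓│↑│   │↓│   │     │ │
│ ╵ └─┐ │ └─┐ ╵ ┌─╴ │ │
│↳ ↑  │ │↳ ↓│   │   │ │
├─────┘ ├─╴ │ ┌─┘ ┌─┘ │
│       │↓ ↲│ │   │   │
├───┬───┘ ┌─┤ │ ╶─┴───┤
│↓ ↰│↓ ← ↲│ │ │       │
│ ╷ ╵ ┌───┘ ╵ ├─────┐ │
│↓│↑ ↲│       │     │ │
│ └───┴─┐ ┌───┴─╴ ╷ │ │
│↳ → → ↓│ │       │ │ │
├───┬─╴ │ ╵ ╷ ┌───┴─┤ │
│   │↓ ↲│   │ │↱ → ↓│ │
│ ╶─┤ ┌─┴───┼─┘ ┌─┐ ╵ │
│   │↓│↱ → ↓│↱ ↑│ │↳ ↓│
│ ╷ ╵ ╵ ┌─╴ ╵ ┌─┘ └─╴ │
│ │  ↳ ↑│  ↳ ↑│      B│
└─┴─────┴─────┴───────┘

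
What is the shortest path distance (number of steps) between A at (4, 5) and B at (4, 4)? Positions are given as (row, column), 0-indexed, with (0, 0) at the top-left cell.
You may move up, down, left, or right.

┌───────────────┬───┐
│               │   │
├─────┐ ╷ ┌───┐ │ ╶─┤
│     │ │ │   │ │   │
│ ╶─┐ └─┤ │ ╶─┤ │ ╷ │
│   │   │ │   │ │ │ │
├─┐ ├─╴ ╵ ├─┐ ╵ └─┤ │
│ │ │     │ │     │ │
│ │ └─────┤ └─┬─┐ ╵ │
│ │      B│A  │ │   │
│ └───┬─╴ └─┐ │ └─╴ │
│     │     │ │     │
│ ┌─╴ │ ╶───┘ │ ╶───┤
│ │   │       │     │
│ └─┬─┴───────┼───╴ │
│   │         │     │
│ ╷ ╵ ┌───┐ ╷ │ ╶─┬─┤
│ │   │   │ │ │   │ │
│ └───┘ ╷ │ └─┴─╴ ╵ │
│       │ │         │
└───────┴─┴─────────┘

Finding path from (4, 5) to (4, 4):
Path: (4,5) → (4,6) → (5,6) → (6,6) → (6,5) → (6,4) → (6,3) → (5,3) → (5,4) → (4,4)
Distance: 9 steps

Solution:

┌───────────────┬───┐
│               │   │
├─────┐ ╷ ┌───┐ │ ╶─┤
│     │ │ │   │ │   │
│ ╶─┐ └─┤ │ ╶─┤ │ ╷ │
│   │   │ │   │ │ │ │
├─┐ ├─╴ ╵ ├─┐ ╵ └─┤ │
│ │ │     │ │     │ │
│ │ └─────┤ └─┬─┐ ╵ │
│ │      B│A ↓│ │   │
│ └───┬─╴ └─┐ │ └─╴ │
│     │↱ ↑  │↓│     │
│ ┌─╴ │ ╶───┘ │ ╶───┤
│ │   │↑ ← ← ↲│     │
│ └─┬─┴───────┼───╴ │
│   │         │     │
│ ╷ ╵ ┌───┐ ╷ │ ╶─┬─┤
│ │   │   │ │ │   │ │
│ └───┘ ╷ │ └─┴─╴ ╵ │
│       │ │         │
└───────┴─┴─────────┘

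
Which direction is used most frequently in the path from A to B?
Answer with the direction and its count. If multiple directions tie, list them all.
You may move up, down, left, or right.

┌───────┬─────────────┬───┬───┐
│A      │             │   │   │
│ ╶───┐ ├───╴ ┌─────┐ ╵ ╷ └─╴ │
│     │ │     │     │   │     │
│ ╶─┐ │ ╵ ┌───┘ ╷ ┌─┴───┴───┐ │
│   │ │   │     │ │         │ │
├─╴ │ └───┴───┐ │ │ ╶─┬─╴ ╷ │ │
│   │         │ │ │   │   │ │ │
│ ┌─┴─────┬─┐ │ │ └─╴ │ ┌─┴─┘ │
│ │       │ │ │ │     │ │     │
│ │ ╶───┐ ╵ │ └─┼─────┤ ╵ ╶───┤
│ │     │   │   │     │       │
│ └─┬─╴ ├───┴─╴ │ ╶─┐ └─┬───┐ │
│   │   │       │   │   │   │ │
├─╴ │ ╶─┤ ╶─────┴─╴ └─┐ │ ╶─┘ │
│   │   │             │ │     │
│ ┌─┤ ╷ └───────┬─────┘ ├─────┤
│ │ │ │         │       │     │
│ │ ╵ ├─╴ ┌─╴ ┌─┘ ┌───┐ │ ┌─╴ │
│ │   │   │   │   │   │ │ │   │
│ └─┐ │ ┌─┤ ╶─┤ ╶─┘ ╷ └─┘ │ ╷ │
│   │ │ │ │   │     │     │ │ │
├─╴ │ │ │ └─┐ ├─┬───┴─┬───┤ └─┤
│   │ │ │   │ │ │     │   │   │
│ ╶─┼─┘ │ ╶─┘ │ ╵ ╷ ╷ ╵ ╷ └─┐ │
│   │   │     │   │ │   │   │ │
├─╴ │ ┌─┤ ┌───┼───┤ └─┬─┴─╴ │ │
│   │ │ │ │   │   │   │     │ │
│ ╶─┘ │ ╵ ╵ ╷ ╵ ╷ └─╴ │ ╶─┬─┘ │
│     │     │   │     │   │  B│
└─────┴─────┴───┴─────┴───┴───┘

Directions: down, right, right, down, down, right, right, right, right, down, down, right, down, left, left, left, down, right, right, right, right, right, up, left, up, right, right, down, right, down, down, left, left, left, down, left, down, right, right, up, right, down, right, right, up, up, right, right, down, left, down, down, right, down, down, down
Counts: {'down': 19, 'right': 23, 'left': 9, 'up': 5}
Most common: right (23 times)

Solution:

┌───────┬─────────────┬───┬───┐
│A      │             │   │   │
│ ╶───┐ ├───╴ ┌─────┐ ╵ ╷ └─╴ │
│↳ → ↓│ │     │     │   │     │
│ ╶─┐ │ ╵ ┌───┘ ╷ ┌─┴───┴───┐ │
│   │↓│   │     │ │         │ │
├─╴ │ └───┴───┐ │ │ ╶─┬─╴ ╷ │ │
│   │↳ → → → ↓│ │ │   │   │ │ │
│ ┌─┴─────┬─┐ │ │ └─╴ │ ┌─┴─┘ │
│ │       │ │↓│ │     │ │     │
│ │ ╶───┐ ╵ │ └─┼─────┤ ╵ ╶───┤
│ │     │   │↳ ↓│↱ → ↓│       │
│ └─┬─╴ ├───┴─╴ │ ╶─┐ └─┬───┐ │
│   │   │↓ ← ← ↲│↑ ↰│↳ ↓│   │ │
├─╴ │ ╶─┤ ╶─────┴─╴ └─┐ │ ╶─┘ │
│   │   │↳ → → → → ↑  │↓│     │
│ ┌─┤ ╷ └───────┬─────┘ ├─────┤
│ │ │ │         │↓ ← ← ↲│↱ → ↓│
│ │ ╵ ├─╴ ┌─╴ ┌─┘ ┌───┐ │ ┌─╴ │
│ │   │   │   │↓ ↲│↱ ↓│ │↑│↓ ↲│
│ └─┐ │ ┌─┤ ╶─┤ ╶─┘ ╷ └─┘ │ ╷ │
│   │ │ │ │   │↳ → ↑│↳ → ↑│↓│ │
├─╴ │ │ │ └─┐ ├─┬───┴─┬───┤ └─┤
│   │ │ │   │ │ │     │   │↳ ↓│
│ ╶─┼─┘ │ ╶─┘ │ ╵ ╷ ╷ ╵ ╷ └─┐ │
│   │   │     │   │ │   │   │↓│
├─╴ │ ┌─┤ ┌───┼───┤ └─┬─┴─╴ │ │
│   │ │ │ │   │   │   │     │↓│
│ ╶─┘ │ ╵ ╵ ╷ ╵ ╷ └─╴ │ ╶─┬─┘ │
│     │     │   │     │   │  B│
└─────┴─────┴───┴─────┴───┴───┘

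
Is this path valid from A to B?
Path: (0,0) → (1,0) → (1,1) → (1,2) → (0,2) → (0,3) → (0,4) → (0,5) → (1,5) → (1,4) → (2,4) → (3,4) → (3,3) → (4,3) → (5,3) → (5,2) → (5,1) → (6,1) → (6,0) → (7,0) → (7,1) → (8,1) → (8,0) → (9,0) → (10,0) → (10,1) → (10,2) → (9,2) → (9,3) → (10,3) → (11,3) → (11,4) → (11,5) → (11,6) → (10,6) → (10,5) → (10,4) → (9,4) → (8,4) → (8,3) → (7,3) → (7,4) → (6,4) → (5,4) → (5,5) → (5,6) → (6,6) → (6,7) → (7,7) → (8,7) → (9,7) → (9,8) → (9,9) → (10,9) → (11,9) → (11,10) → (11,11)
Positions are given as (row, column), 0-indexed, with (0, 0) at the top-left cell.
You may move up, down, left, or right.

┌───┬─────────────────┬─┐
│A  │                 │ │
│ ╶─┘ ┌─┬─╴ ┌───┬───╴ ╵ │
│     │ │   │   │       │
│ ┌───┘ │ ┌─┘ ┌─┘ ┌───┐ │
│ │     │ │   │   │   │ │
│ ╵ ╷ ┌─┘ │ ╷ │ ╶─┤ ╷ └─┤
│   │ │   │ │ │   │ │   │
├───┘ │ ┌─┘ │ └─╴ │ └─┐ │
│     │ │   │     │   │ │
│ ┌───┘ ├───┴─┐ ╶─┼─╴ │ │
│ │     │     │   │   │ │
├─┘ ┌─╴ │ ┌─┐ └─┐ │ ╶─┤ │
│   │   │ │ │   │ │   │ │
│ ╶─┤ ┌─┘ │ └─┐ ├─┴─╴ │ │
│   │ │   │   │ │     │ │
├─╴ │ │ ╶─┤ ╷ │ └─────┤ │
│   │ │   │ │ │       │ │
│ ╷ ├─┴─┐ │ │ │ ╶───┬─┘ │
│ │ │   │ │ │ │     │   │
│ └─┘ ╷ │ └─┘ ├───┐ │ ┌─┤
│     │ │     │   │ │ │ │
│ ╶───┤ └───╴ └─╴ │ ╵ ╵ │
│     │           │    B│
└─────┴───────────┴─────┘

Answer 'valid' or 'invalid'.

Checking path validity:
Result: All consecutive moves are passable.

valid

Correct solution:

┌───┬─────────────────┬─┐
│A  │↱ → → ↓          │ │
│ ╶─┘ ┌─┬─╴ ┌───┬───╴ ╵ │
│↳ → ↑│ │↓ ↲│   │       │
│ ┌───┘ │ ┌─┘ ┌─┘ ┌───┐ │
│ │     │↓│   │   │   │ │
│ ╵ ╷ ┌─┘ │ ╷ │ ╶─┤ ╷ └─┤
│   │ │↓ ↲│ │ │   │ │   │
├───┘ │ ┌─┘ │ └─╴ │ └─┐ │
│     │↓│   │     │   │ │
│ ┌───┘ ├───┴─┐ ╶─┼─╴ │ │
│ │↓ ← ↲│↱ → ↓│   │   │ │
├─┘ ┌─╴ │ ┌─┐ └─┐ │ ╶─┤ │
│↓ ↲│   │↑│ │↳ ↓│ │   │ │
│ ╶─┤ ┌─┘ │ └─┐ ├─┴─╴ │ │
│↳ ↓│ │↱ ↑│   │↓│     │ │
├─╴ │ │ ╶─┤ ╷ │ └─────┤ │
│↓ ↲│ │↑ ↰│ │ │↓      │ │
│ ╷ ├─┴─┐ │ │ │ ╶───┬─┘ │
│↓│ │↱ ↓│↑│ │ │↳ → ↓│   │
│ └─┘ ╷ │ └─┘ ├───┐ │ ┌─┤
│↳ → ↑│↓│↑ ← ↰│   │↓│ │ │
│ ╶───┤ └───╴ └─╴ │ ╵ ╵ │
│     │↳ → → ↑    │↳ → B│
└─────┴───────────┴─────┘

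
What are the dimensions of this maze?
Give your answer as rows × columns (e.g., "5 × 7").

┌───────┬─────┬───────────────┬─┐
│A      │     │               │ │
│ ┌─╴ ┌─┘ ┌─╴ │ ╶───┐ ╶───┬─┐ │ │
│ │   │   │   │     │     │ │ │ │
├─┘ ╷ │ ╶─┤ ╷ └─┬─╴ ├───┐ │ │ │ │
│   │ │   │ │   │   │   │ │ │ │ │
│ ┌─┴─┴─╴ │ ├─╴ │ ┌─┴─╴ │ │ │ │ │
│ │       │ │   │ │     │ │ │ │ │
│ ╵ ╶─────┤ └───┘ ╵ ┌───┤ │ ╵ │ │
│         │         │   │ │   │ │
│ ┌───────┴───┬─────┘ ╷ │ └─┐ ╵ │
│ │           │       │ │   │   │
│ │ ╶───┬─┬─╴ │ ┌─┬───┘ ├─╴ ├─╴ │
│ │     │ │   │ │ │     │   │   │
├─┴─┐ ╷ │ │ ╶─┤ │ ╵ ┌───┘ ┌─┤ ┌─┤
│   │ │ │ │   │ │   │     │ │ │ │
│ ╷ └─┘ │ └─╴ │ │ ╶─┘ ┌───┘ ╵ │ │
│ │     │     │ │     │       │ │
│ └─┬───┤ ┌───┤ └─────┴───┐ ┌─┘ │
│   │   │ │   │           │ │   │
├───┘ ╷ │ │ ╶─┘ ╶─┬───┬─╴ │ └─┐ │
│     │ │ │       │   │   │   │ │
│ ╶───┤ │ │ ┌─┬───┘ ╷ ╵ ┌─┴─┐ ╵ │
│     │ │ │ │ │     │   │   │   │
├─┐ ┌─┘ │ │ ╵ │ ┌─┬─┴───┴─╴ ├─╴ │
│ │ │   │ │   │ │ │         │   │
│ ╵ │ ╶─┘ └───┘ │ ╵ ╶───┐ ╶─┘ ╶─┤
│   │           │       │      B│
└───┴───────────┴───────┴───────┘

Counting the maze dimensions:
Rows (vertical): 14
Columns (horizontal): 16
Dimensions: 14 × 16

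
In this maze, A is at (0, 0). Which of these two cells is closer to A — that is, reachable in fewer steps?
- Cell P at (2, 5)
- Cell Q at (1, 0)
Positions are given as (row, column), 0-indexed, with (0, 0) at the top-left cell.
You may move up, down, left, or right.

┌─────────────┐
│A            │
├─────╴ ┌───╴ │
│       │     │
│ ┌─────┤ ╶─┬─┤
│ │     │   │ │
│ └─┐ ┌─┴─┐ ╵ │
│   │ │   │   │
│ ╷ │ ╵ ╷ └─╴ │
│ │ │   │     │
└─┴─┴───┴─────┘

Shortest path A → P at (2, 5): 11 steps
Shortest path A → Q at (1, 0): 7 steps

Q is closer (7 steps vs 11 steps).

Path to P:

┌─────────────┐
│A → → → → → ↓│
├─────╴ ┌───╴ │
│       │↓ ← ↲│
│ ┌─────┤ ╶─┬─┤
│ │     │↳ P│ │
│ └─┐ ┌─┴─┐ ╵ │
│   │ │   │   │
│ ╷ │ ╵ ╷ └─╴ │
│ │ │   │     │
└─┴─┴───┴─────┘

Path to Q:

┌─────────────┐
│A → → ↓      │
├─────╴ ┌───╴ │
│Q ← ← ↲│     │
│ ┌─────┤ ╶─┬─┤
│ │     │   │ │
│ └─┐ ┌─┴─┐ ╵ │
│   │ │   │   │
│ ╷ │ ╵ ╷ └─╴ │
│ │ │   │     │
└─┴─┴───┴─────┘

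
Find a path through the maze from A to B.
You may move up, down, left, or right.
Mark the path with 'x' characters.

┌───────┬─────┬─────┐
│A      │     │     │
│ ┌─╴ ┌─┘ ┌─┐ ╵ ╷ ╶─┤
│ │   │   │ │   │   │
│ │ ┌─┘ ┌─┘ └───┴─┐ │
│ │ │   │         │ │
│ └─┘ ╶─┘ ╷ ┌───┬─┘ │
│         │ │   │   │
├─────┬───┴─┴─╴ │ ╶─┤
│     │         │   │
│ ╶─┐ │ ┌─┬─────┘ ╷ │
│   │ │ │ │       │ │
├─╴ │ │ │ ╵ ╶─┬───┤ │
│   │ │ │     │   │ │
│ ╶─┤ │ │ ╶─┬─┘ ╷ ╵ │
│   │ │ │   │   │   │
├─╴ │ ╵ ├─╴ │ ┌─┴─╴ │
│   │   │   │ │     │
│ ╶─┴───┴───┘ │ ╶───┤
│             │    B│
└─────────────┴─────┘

Finding the shortest path through the maze:
Path length: 32 steps
Directions: down → down → down → right → right → up → right → up → right → up → right → right → down → right → up → right → down → right → down → down → left → down → right → down → down → down → down → left → left → down → right → right

Solution:

┌───────┬─────┬─────┐
│A      │x x x│x x  │
│ ┌─╴ ┌─┘ ┌─┐ ╵ ╷ ╶─┤
│x│   │x x│ │x x│x x│
│ │ ┌─┘ ┌─┘ └───┴─┐ │
│x│ │x x│         │x│
│ └─┘ ╶─┘ ╷ ┌───┬─┘ │
│x x x    │ │   │x x│
├─────┬───┴─┴─╴ │ ╶─┤
│     │         │x x│
│ ╶─┐ │ ┌─┬─────┘ ╷ │
│   │ │ │ │       │x│
├─╴ │ │ │ ╵ ╶─┬───┤ │
│   │ │ │     │   │x│
│ ╶─┤ │ │ ╶─┬─┘ ╷ ╵ │
│   │ │ │   │   │  x│
├─╴ │ ╵ ├─╴ │ ┌─┴─╴ │
│   │   │   │ │x x x│
│ ╶─┴───┴───┘ │ ╶───┤
│             │x x B│
└─────────────┴─────┘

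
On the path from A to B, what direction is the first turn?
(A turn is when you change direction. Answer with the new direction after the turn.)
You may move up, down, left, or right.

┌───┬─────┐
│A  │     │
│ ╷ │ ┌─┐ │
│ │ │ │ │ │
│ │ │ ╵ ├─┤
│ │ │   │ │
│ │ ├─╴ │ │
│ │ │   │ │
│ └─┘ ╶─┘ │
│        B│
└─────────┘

Directions: down, down, down, down, right, right, right, right
First turn direction: right

Solution:

┌───┬─────┐
│A  │     │
│ ╷ │ ┌─┐ │
│↓│ │ │ │ │
│ │ │ ╵ ├─┤
│↓│ │   │ │
│ │ ├─╴ │ │
│↓│ │   │ │
│ └─┘ ╶─┘ │
│↳ → → → B│
└─────────┘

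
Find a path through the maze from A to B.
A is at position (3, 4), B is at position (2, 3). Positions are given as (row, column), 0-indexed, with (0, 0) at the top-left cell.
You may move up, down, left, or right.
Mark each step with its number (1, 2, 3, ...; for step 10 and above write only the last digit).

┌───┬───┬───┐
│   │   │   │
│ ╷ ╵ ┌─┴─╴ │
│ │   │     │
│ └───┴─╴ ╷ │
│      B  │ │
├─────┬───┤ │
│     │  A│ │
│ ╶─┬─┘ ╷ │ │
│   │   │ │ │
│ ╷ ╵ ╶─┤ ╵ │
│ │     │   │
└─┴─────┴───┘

Finding the shortest path from (3, 4) to (2, 3):
Path length: 10 steps
Directions: down → down → right → up → up → up → up → left → down → left

Solution:

┌───┬───┬───┐
│   │   │   │
│ ╷ ╵ ┌─┴─╴ │
│ │   │  8 7│
│ └───┴─╴ ╷ │
│      B 9│6│
├─────┬───┤ │
│     │  A│5│
│ ╶─┬─┘ ╷ │ │
│   │   │1│4│
│ ╷ ╵ ╶─┤ ╵ │
│ │     │2 3│
└─┴─────┴───┘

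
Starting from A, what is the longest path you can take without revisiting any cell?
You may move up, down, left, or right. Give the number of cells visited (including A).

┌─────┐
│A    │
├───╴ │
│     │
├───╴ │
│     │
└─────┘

Finding longest simple path using DFS:
Start: (0, 0)
Longest path visits 7 cells
Path: A → right → right → down → down → left → left

Solution:

┌─────┐
│A → ↓│
├───╴ │
│    ↓│
├───╴ │
│B ← ↲│
└─────┘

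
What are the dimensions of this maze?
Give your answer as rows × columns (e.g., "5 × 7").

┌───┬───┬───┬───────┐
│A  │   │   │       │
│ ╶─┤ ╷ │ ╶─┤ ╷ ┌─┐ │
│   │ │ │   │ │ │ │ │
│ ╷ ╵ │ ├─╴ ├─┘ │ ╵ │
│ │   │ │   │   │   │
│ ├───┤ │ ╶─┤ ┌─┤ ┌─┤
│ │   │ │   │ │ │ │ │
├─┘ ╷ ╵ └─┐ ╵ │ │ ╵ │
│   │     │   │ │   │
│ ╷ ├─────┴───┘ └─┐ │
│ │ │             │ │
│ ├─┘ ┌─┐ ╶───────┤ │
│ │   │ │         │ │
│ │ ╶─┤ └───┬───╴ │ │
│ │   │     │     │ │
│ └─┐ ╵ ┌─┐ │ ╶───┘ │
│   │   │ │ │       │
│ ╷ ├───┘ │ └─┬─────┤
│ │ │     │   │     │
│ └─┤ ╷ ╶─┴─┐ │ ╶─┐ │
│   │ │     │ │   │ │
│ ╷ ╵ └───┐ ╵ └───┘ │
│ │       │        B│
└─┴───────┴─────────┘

Counting the maze dimensions:
Rows (vertical): 12
Columns (horizontal): 10
Dimensions: 12 × 10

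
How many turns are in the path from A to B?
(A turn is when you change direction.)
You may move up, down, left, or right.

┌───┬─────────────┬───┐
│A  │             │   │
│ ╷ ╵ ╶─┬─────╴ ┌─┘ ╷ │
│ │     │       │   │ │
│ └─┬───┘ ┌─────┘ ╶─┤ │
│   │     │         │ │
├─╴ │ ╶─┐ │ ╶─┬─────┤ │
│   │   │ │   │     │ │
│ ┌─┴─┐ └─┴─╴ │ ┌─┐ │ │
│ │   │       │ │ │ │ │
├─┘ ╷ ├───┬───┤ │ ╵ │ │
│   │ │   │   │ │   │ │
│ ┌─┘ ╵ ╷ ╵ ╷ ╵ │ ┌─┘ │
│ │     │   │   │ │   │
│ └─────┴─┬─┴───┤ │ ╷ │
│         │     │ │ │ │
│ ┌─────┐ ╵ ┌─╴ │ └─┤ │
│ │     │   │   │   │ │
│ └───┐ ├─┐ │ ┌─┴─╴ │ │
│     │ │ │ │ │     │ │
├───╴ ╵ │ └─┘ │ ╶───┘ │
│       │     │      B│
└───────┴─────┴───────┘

Directions: right, down, right, up, right, right, right, right, right, down, left, left, left, down, left, left, down, right, down, right, right, right, up, left, up, right, right, right, up, right, up, right, down, down, down, down, down, down, down, down, down, down
Number of turns: 21

Solution:

┌───┬─────────────┬───┐
│A ↓│↱ → → → → ↓  │↱ ↓│
│ ╷ ╵ ╶─┬─────╴ ┌─┘ ╷ │
│ │↳ ↑  │↓ ← ← ↲│↱ ↑│↓│
│ └─┬───┘ ┌─────┘ ╶─┤ │
│   │↓ ← ↲│↱ → → ↑  │↓│
├─╴ │ ╶─┐ │ ╶─┬─────┤ │
│   │↳ ↓│ │↑ ↰│     │↓│
│ ┌─┴─┐ └─┴─╴ │ ┌─┐ │ │
│ │   │↳ → → ↑│ │ │ │↓│
├─┘ ╷ ├───┬───┤ │ ╵ │ │
│   │ │   │   │ │   │↓│
│ ┌─┘ ╵ ╷ ╵ ╷ ╵ │ ┌─┘ │
│ │     │   │   │ │  ↓│
│ └─────┴─┬─┴───┤ │ ╷ │
│         │     │ │ │↓│
│ ┌─────┐ ╵ ┌─╴ │ └─┤ │
│ │     │   │   │   │↓│
│ └───┐ ├─┐ │ ┌─┴─╴ │ │
│     │ │ │ │ │     │↓│
├───╴ ╵ │ └─┘ │ ╶───┘ │
│       │     │      B│
└───────┴─────┴───────┘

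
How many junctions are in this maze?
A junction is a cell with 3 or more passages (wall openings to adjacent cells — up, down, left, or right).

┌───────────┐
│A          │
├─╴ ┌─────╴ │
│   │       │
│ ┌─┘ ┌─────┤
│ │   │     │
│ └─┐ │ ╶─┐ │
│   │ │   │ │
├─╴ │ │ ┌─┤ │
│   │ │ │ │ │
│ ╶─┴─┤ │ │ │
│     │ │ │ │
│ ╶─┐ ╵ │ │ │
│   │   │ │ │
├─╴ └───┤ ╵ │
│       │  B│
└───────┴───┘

Checking each cell for number of passages:

Junctions found (3+ passages):
  (0, 1): 3 passages
  (2, 2): 3 passages
  (3, 3): 3 passages
  (5, 0): 3 passages
  (7, 1): 3 passages
Total junctions: 5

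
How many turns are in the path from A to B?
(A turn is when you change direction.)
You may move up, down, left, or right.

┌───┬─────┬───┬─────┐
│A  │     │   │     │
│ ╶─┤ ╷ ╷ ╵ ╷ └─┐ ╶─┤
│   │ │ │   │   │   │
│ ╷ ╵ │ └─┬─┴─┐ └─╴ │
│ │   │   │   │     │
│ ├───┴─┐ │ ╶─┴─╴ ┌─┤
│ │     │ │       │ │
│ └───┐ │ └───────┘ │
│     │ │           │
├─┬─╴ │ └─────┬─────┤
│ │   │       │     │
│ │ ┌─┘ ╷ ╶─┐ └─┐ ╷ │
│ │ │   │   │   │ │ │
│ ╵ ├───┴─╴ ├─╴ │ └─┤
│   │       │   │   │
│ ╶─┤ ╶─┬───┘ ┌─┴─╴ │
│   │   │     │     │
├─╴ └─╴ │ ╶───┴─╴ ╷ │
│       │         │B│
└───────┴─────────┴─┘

Directions: down, down, down, down, right, right, down, left, down, down, left, down, right, down, right, right, up, left, up, right, right, right, up, left, up, right, right, down, right, down, left, down, left, left, down, right, right, right, right, up, right, down
Number of turns: 28

Solution:

┌───┬─────┬───┬─────┐
│A  │     │   │     │
│ ╶─┤ ╷ ╷ ╵ ╷ └─┐ ╶─┤
│↓  │ │ │   │   │   │
│ ╷ ╵ │ └─┬─┴─┐ └─╴ │
│↓│   │   │   │     │
│ ├───┴─┐ │ ╶─┴─╴ ┌─┤
│↓│     │ │       │ │
│ └───┐ │ └───────┘ │
│↳ → ↓│ │           │
├─┬─╴ │ └─────┬─────┤
│ │↓ ↲│  ↱ → ↓│     │
│ │ ┌─┘ ╷ ╶─┐ └─┐ ╷ │
│ │↓│   │↑ ↰│↳ ↓│ │ │
│ ╵ ├───┴─╴ ├─╴ │ └─┤
│↓ ↲│↱ → → ↑│↓ ↲│   │
│ ╶─┤ ╶─┬───┘ ┌─┴─╴ │
│↳ ↓│↑ ↰│↓ ← ↲│  ↱ ↓│
├─╴ └─╴ │ ╶───┴─╴ ╷ │
│  ↳ → ↑│↳ → → → ↑│B│
└───────┴─────────┴─┘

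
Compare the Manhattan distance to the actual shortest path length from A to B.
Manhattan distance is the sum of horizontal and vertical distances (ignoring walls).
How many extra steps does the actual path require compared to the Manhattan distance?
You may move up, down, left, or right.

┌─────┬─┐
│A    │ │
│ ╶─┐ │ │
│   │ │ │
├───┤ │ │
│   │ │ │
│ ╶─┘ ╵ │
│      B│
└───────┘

Manhattan distance: |3 - 0| + |3 - 0| = 6
Actual path length: 6
Extra steps: 6 - 6 = 0

Solution:

┌─────┬─┐
│A → ↓│ │
│ ╶─┐ │ │
│   │↓│ │
├───┤ │ │
│   │↓│ │
│ ╶─┘ ╵ │
│    ↳ B│
└───────┘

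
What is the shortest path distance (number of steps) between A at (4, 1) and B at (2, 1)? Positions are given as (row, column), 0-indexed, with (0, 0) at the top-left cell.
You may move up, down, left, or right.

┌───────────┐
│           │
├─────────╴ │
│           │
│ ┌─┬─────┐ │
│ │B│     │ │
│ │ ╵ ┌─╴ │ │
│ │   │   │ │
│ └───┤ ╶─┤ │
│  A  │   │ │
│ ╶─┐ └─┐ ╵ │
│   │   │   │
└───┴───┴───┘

Finding path from (4, 1) to (2, 1):
Path: (4,1) → (4,0) → (3,0) → (2,0) → (1,0) → (1,1) → (1,2) → (1,3) → (1,4) → (1,5) → (2,5) → (3,5) → (4,5) → (5,5) → (5,4) → (4,4) → (4,3) → (3,3) → (3,4) → (2,4) → (2,3) → (2,2) → (3,2) → (3,1) → (2,1)
Distance: 24 steps

Solution:

┌───────────┐
│           │
├─────────╴ │
│↱ → → → → ↓│
│ ┌─┬─────┐ │
│↑│B│↓ ← ↰│↓│
│ │ ╵ ┌─╴ │ │
│↑│↑ ↲│↱ ↑│↓│
│ └───┤ ╶─┤ │
│↑ A  │↑ ↰│↓│
│ ╶─┐ └─┐ ╵ │
│   │   │↑ ↲│
└───┴───┴───┘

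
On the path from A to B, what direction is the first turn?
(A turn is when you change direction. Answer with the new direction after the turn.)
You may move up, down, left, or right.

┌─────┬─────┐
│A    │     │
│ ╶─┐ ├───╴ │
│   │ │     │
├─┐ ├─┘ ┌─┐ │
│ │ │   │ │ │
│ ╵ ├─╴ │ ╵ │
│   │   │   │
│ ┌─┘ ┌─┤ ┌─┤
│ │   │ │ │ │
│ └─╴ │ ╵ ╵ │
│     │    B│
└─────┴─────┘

Directions: down, right, down, down, left, down, down, right, right, up, up, right, up, up, right, right, down, down, left, down, down, right
First turn direction: right

Solution:

┌─────┬─────┐
│A    │     │
│ ╶─┐ ├───╴ │
│↳ ↓│ │↱ → ↓│
├─┐ ├─┘ ┌─┐ │
│ │↓│  ↑│ │↓│
│ ╵ ├─╴ │ ╵ │
│↓ ↲│↱ ↑│↓ ↲│
│ ┌─┘ ┌─┤ ┌─┤
│↓│  ↑│ │↓│ │
│ └─╴ │ ╵ ╵ │
│↳ → ↑│  ↳ B│
└─────┴─────┘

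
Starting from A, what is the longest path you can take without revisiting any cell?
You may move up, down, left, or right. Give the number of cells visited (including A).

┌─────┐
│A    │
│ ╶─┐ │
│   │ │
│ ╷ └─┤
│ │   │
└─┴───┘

Finding longest simple path using DFS:
Start: (0, 0)
Longest path visits 5 cells
Path: A → down → right → down → right

Solution:

┌─────┐
│A    │
│ ╶─┐ │
│↳ ↓│ │
│ ╷ └─┤
│ │↳ B│
└─┴───┘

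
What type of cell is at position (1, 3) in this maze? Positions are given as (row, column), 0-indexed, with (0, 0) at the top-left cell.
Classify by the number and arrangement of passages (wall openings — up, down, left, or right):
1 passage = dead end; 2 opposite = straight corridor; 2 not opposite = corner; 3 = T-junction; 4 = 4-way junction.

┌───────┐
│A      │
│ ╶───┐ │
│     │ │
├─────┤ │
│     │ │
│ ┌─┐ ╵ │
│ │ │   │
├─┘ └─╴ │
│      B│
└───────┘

Checking cell at (1, 3):
Number of passages: 2
Cell type: straight corridor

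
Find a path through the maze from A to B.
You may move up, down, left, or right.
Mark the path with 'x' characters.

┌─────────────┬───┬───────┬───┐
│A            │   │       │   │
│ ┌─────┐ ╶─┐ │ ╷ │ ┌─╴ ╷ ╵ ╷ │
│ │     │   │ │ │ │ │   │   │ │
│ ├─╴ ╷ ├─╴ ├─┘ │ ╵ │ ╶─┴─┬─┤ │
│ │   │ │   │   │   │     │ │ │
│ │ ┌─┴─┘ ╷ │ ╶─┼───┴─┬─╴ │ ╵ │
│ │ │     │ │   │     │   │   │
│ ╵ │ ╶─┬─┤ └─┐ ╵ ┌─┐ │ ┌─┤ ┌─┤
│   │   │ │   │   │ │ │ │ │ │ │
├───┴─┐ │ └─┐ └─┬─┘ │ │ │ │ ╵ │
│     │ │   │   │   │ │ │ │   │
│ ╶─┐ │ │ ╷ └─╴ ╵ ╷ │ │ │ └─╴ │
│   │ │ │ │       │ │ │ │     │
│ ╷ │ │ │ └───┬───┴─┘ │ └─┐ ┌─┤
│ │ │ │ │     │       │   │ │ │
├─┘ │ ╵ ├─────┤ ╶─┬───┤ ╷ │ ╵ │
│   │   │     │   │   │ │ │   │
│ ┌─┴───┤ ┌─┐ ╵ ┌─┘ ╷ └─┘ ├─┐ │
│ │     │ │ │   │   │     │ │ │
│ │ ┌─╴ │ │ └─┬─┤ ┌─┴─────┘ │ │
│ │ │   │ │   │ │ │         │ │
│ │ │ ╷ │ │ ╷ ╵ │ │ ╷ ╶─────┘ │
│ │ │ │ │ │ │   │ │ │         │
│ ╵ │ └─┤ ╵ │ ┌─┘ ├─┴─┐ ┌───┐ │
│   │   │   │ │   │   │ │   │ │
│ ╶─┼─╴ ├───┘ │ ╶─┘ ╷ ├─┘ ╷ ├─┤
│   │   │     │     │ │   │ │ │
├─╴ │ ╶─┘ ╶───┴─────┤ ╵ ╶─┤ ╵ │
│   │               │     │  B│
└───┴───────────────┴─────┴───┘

Finding the shortest path through the maze:
Path length: 132 steps
Directions: right → right → right → right → down → right → down → left → down → left → left → down → right → down → down → down → down → left → up → up → up → left → left → down → right → down → down → left → down → down → down → down → right → up → up → up → right → right → down → left → down → down → right → down → left → down → right → right → up → right → right → up → up → up → left → down → down → left → up → up → up → up → right → right → down → right → up → up → right → right → right → up → up → up → up → left → left → down → left → up → left → up → right → up → up → right → down → down → right → up → up → right → right → down → left → down → right → right → down → left → down → down → down → down → right → down → down → left → left → up → left → down → left → down → down → down → left → down → right → right → up → right → down → down → right → up → right → up → right → down → down → right

Solution:

┌─────────────┬───┬───────┬───┐
│A x x x x    │x x│x x x  │   │
│ ┌─────┐ ╶─┐ │ ╷ │ ┌─╴ ╷ ╵ ╷ │
│ │     │x x│ │x│x│x│x x│   │ │
│ ├─╴ ╷ ├─╴ ├─┘ │ ╵ │ ╶─┴─┬─┤ │
│ │   │ │x x│x x│x x│x x x│ │ │
│ │ ┌─┴─┘ ╷ │ ╶─┼───┴─┬─╴ │ ╵ │
│ │ │x x x│ │x x│x x x│x x│   │
│ ╵ │ ╶─┬─┤ └─┐ ╵ ┌─┐ │ ┌─┤ ┌─┤
│   │x x│ │   │x x│ │x│x│ │ │ │
├───┴─┐ │ └─┐ └─┬─┘ │ │ │ │ ╵ │
│x x x│x│   │   │   │x│x│ │   │
│ ╶─┐ │ │ ╷ └─╴ ╵ ╷ │ │ │ └─╴ │
│x x│x│x│ │       │ │x│x│     │
│ ╷ │ │ │ └───┬───┴─┘ │ └─┐ ┌─┤
│ │x│x│x│     │x x x x│x x│ │ │
├─┘ │ ╵ ├─────┤ ╶─┬───┤ ╷ │ ╵ │
│x x│x x│x x x│x  │x x│ │x│   │
│ ┌─┴───┤ ┌─┐ ╵ ┌─┘ ╷ └─┘ ├─┐ │
│x│x x x│x│ │x x│x x│x x x│ │ │
│ │ ┌─╴ │ │ └─┬─┤ ┌─┴─────┘ │ │
│x│x│x x│x│x x│ │x│         │ │
│ │ │ ╷ │ │ ╷ ╵ │ │ ╷ ╶─────┘ │
│x│x│x│ │x│x│x  │x│ │         │
│ ╵ │ └─┤ ╵ │ ┌─┘ ├─┴─┐ ┌───┐ │
│x x│x x│x x│x│x x│x x│ │x x│ │
│ ╶─┼─╴ ├───┘ │ ╶─┘ ╷ ├─┘ ╷ ├─┤
│   │x x│x x x│x x x│x│x x│x│ │
├─╴ │ ╶─┘ ╶───┴─────┤ ╵ ╶─┤ ╵ │
│   │x x x          │x x  │x B│
└───┴───────────────┴─────┴───┘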